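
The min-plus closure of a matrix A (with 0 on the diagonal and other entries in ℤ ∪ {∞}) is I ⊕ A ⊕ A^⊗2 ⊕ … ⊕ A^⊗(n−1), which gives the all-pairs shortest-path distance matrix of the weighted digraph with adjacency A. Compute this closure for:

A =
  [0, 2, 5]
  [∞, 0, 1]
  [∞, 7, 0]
Closure =
  [0, 2, 3]
  [∞, 0, 1]
  [∞, 7, 0]

This is the Floyd-Warshall all-pairs shortest-path computation. For each intermediate vertex k = 0, 1, …, 2, update dist[i][j] ← min(dist[i][j], dist[i][k] + dist[k][j]). The final matrix gives, for each (i, j), the minimum total weight of any directed path from i to j (possibly empty when i = j).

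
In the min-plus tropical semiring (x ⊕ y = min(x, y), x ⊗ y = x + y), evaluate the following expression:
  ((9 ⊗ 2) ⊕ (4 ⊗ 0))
((9 ⊗ 2) ⊕ (4 ⊗ 0)) = 4

Expand innermost to outermost. Recall ⊕ takes the minimum of its arguments and ⊗ takes their sum. Working out the expression ((9 ⊗ 2) ⊕ (4 ⊗ 0)) gives 4.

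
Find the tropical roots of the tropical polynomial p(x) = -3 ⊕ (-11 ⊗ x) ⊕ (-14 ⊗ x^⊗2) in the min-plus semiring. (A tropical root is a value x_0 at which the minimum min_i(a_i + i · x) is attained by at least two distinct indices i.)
Roots: {3, 8}

Each tropical root is a break point of the lower envelope of the lines y = a_i + i · x (there are 3 lines, with slopes 0, 1, ..., 2). Only the lines that attain the minimum somewhere contribute to roots; other lines are dominated. Here the surviving (envelope) indices are i = 2, i = 1, i = 0.
Intersections between consecutive envelope lines give the roots: for adjacent envelope indices i < j the intersection is x = (a_i − a_j) / (j − i). Reading off the sorted break points: {3, 8}.
Verification: at each break x_0, at least two indices attain the minimum of min_i(a_i + i · x_0).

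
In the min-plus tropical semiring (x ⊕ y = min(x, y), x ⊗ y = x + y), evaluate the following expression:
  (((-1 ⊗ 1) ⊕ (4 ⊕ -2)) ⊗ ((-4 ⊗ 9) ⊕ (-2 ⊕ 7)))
(((-1 ⊗ 1) ⊕ (4 ⊕ -2)) ⊗ ((-4 ⊗ 9) ⊕ (-2 ⊕ 7))) = -4

Expand innermost to outermost. Recall ⊕ takes the minimum of its arguments and ⊗ takes their sum. Working out the expression (((-1 ⊗ 1) ⊕ (4 ⊕ -2)) ⊗ ((-4 ⊗ 9) ⊕ (-2 ⊕ 7))) gives -4.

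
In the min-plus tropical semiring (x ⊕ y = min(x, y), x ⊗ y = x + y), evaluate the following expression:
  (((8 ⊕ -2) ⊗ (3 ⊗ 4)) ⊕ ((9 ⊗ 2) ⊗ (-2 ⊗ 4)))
(((8 ⊕ -2) ⊗ (3 ⊗ 4)) ⊕ ((9 ⊗ 2) ⊗ (-2 ⊗ 4))) = 5

Expand innermost to outermost. Recall ⊕ takes the minimum of its arguments and ⊗ takes their sum. Working out the expression (((8 ⊕ -2) ⊗ (3 ⊗ 4)) ⊕ ((9 ⊗ 2) ⊗ (-2 ⊗ 4))) gives 5.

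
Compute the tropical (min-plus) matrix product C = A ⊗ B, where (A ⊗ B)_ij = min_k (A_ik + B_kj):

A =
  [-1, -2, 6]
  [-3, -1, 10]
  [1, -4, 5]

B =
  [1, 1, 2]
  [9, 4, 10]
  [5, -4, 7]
A ⊗ B =
  [0, 0, 1]
  [-2, -2, -1]
  [2, 0, 3]

Apply the min-plus product entry-by-entry:
  C[0][0] = min over k of (A[0][0] + B[0][0] = -1 + 1 = 0, A[0][1] + B[1][0] = -2 + 9 = 7, A[0][2] + B[2][0] = 6 + 5 = 11) = 0 (attained at k = 0)
  C[0][1] = min over k of (A[0][0] + B[0][1] = -1 + 1 = 0, A[0][1] + B[1][1] = -2 + 4 = 2, A[0][2] + B[2][1] = 6 + -4 = 2) = 0 (attained at k = 0)
  C[0][2] = min over k of (A[0][0] + B[0][2] = -1 + 2 = 1, A[0][1] + B[1][2] = -2 + 10 = 8, A[0][2] + B[2][2] = 6 + 7 = 13) = 1 (attained at k = 0)
  C[1][0] = min over k of (A[1][0] + B[0][0] = -3 + 1 = -2, A[1][1] + B[1][0] = -1 + 9 = 8, A[1][2] + B[2][0] = 10 + 5 = 15) = -2 (attained at k = 0)
  C[1][1] = min over k of (A[1][0] + B[0][1] = -3 + 1 = -2, A[1][1] + B[1][1] = -1 + 4 = 3, A[1][2] + B[2][1] = 10 + -4 = 6) = -2 (attained at k = 0)
  C[1][2] = min over k of (A[1][0] + B[0][2] = -3 + 2 = -1, A[1][1] + B[1][2] = -1 + 10 = 9, A[1][2] + B[2][2] = 10 + 7 = 17) = -1 (attained at k = 0)
  C[2][0] = min over k of (A[2][0] + B[0][0] = 1 + 1 = 2, A[2][1] + B[1][0] = -4 + 9 = 5, A[2][2] + B[2][0] = 5 + 5 = 10) = 2 (attained at k = 0)
  C[2][1] = min over k of (A[2][0] + B[0][1] = 1 + 1 = 2, A[2][1] + B[1][1] = -4 + 4 = 0, A[2][2] + B[2][1] = 5 + -4 = 1) = 0 (attained at k = 1)
  C[2][2] = min over k of (A[2][0] + B[0][2] = 1 + 2 = 3, A[2][1] + B[1][2] = -4 + 10 = 6, A[2][2] + B[2][2] = 5 + 7 = 12) = 3 (attained at k = 0)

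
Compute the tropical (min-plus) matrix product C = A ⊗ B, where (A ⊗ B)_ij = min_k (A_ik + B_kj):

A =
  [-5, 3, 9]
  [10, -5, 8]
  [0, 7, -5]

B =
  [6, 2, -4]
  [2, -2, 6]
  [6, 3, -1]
A ⊗ B =
  [1, -3, -9]
  [-3, -7, 1]
  [1, -2, -6]

Apply the min-plus product entry-by-entry:
  C[0][0] = min over k of (A[0][0] + B[0][0] = -5 + 6 = 1, A[0][1] + B[1][0] = 3 + 2 = 5, A[0][2] + B[2][0] = 9 + 6 = 15) = 1 (attained at k = 0)
  C[0][1] = min over k of (A[0][0] + B[0][1] = -5 + 2 = -3, A[0][1] + B[1][1] = 3 + -2 = 1, A[0][2] + B[2][1] = 9 + 3 = 12) = -3 (attained at k = 0)
  C[0][2] = min over k of (A[0][0] + B[0][2] = -5 + -4 = -9, A[0][1] + B[1][2] = 3 + 6 = 9, A[0][2] + B[2][2] = 9 + -1 = 8) = -9 (attained at k = 0)
  C[1][0] = min over k of (A[1][0] + B[0][0] = 10 + 6 = 16, A[1][1] + B[1][0] = -5 + 2 = -3, A[1][2] + B[2][0] = 8 + 6 = 14) = -3 (attained at k = 1)
  C[1][1] = min over k of (A[1][0] + B[0][1] = 10 + 2 = 12, A[1][1] + B[1][1] = -5 + -2 = -7, A[1][2] + B[2][1] = 8 + 3 = 11) = -7 (attained at k = 1)
  C[1][2] = min over k of (A[1][0] + B[0][2] = 10 + -4 = 6, A[1][1] + B[1][2] = -5 + 6 = 1, A[1][2] + B[2][2] = 8 + -1 = 7) = 1 (attained at k = 1)
  C[2][0] = min over k of (A[2][0] + B[0][0] = 0 + 6 = 6, A[2][1] + B[1][0] = 7 + 2 = 9, A[2][2] + B[2][0] = -5 + 6 = 1) = 1 (attained at k = 2)
  C[2][1] = min over k of (A[2][0] + B[0][1] = 0 + 2 = 2, A[2][1] + B[1][1] = 7 + -2 = 5, A[2][2] + B[2][1] = -5 + 3 = -2) = -2 (attained at k = 2)
  C[2][2] = min over k of (A[2][0] + B[0][2] = 0 + -4 = -4, A[2][1] + B[1][2] = 7 + 6 = 13, A[2][2] + B[2][2] = -5 + -1 = -6) = -6 (attained at k = 2)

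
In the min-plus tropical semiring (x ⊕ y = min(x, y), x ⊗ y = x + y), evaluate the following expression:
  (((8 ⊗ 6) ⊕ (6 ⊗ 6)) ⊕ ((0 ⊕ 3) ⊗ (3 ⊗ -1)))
(((8 ⊗ 6) ⊕ (6 ⊗ 6)) ⊕ ((0 ⊕ 3) ⊗ (3 ⊗ -1))) = 2

Expand innermost to outermost. Recall ⊕ takes the minimum of its arguments and ⊗ takes their sum. Working out the expression (((8 ⊗ 6) ⊕ (6 ⊗ 6)) ⊕ ((0 ⊕ 3) ⊗ (3 ⊗ -1))) gives 2.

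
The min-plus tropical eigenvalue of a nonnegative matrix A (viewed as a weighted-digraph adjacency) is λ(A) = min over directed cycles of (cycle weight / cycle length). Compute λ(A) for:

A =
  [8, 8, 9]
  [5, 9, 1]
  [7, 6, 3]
λ(A) = 3

Enumerate directed cycles and compute their means (weight / length). Sample:
  cycle 0 → 0: weight = 8, length = 1, mean = 8/1 ≈ 8.000
  cycle 1 → 1: weight = 9, length = 1, mean = 9/1 ≈ 9.000
  cycle 2 → 2: weight = 3, length = 1, mean = 3/1 ≈ 3.000
  cycle 0 → 1 → 0: weight = 13, length = 2, mean = 13/2 ≈ 6.500
  cycle 0 → 2 → 0: weight = 16, length = 2, mean = 16/2 ≈ 8.000
  cycle 1 → 0 → 1: weight = 13, length = 2, mean = 13/2 ≈ 6.500
Minimum mean = 3.000, attained e.g. along the cycle 2 → 2 with weight 3 and length 1. So λ(A) = 3/1 = 3.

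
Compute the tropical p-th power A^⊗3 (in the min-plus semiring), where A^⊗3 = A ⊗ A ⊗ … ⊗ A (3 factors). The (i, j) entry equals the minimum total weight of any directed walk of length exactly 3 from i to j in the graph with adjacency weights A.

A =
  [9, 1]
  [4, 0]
A^⊗3 =
  [5, 1]
  [4, 0]

Each entry (A^⊗3)_ij equals the minimum over all length-3 walks i = v_0 → v_1 → … → v_3 = j of Σ_t A[v_t][v_{t+1}]. For example, for (i, j) = (0, 1) we minimise over 4 possible intermediate vertex sequences; the minimum is 1, attained along the walk 0 → 1 → 1 → 1.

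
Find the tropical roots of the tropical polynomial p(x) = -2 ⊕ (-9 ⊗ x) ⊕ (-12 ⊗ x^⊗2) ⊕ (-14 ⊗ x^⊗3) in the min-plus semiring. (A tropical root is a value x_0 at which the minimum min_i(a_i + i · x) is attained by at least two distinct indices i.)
Roots: {2, 3, 7}

Each tropical root is a break point of the lower envelope of the lines y = a_i + i · x (there are 4 lines, with slopes 0, 1, ..., 3). Only the lines that attain the minimum somewhere contribute to roots; other lines are dominated. Here the surviving (envelope) indices are i = 3, i = 2, i = 1, i = 0.
Intersections between consecutive envelope lines give the roots: for adjacent envelope indices i < j the intersection is x = (a_i − a_j) / (j − i). Reading off the sorted break points: {2, 3, 7}.
Verification: at each break x_0, at least two indices attain the minimum of min_i(a_i + i · x_0).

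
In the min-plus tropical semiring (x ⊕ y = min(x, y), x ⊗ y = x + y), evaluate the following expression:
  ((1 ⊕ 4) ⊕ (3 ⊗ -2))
((1 ⊕ 4) ⊕ (3 ⊗ -2)) = 1

Expand innermost to outermost. Recall ⊕ takes the minimum of its arguments and ⊗ takes their sum. Working out the expression ((1 ⊕ 4) ⊕ (3 ⊗ -2)) gives 1.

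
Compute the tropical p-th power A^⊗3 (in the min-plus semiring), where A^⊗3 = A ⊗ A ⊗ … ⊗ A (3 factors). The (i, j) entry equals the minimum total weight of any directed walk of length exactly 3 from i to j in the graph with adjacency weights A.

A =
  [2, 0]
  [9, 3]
A^⊗3 =
  [6, 4]
  [13, 9]

Each entry (A^⊗3)_ij equals the minimum over all length-3 walks i = v_0 → v_1 → … → v_3 = j of Σ_t A[v_t][v_{t+1}]. For example, for (i, j) = (0, 1) we minimise over 4 possible intermediate vertex sequences; the minimum is 4, attained along the walk 0 → 0 → 0 → 1.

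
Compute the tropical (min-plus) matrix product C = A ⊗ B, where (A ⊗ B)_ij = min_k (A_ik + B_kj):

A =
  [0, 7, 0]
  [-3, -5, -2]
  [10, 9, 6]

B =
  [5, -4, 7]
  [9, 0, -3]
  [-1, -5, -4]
A ⊗ B =
  [-1, -5, -4]
  [-3, -7, -8]
  [5, 1, 2]

Apply the min-plus product entry-by-entry:
  C[0][0] = min over k of (A[0][0] + B[0][0] = 0 + 5 = 5, A[0][1] + B[1][0] = 7 + 9 = 16, A[0][2] + B[2][0] = 0 + -1 = -1) = -1 (attained at k = 2)
  C[0][1] = min over k of (A[0][0] + B[0][1] = 0 + -4 = -4, A[0][1] + B[1][1] = 7 + 0 = 7, A[0][2] + B[2][1] = 0 + -5 = -5) = -5 (attained at k = 2)
  C[0][2] = min over k of (A[0][0] + B[0][2] = 0 + 7 = 7, A[0][1] + B[1][2] = 7 + -3 = 4, A[0][2] + B[2][2] = 0 + -4 = -4) = -4 (attained at k = 2)
  C[1][0] = min over k of (A[1][0] + B[0][0] = -3 + 5 = 2, A[1][1] + B[1][0] = -5 + 9 = 4, A[1][2] + B[2][0] = -2 + -1 = -3) = -3 (attained at k = 2)
  C[1][1] = min over k of (A[1][0] + B[0][1] = -3 + -4 = -7, A[1][1] + B[1][1] = -5 + 0 = -5, A[1][2] + B[2][1] = -2 + -5 = -7) = -7 (attained at k = 0)
  C[1][2] = min over k of (A[1][0] + B[0][2] = -3 + 7 = 4, A[1][1] + B[1][2] = -5 + -3 = -8, A[1][2] + B[2][2] = -2 + -4 = -6) = -8 (attained at k = 1)
  C[2][0] = min over k of (A[2][0] + B[0][0] = 10 + 5 = 15, A[2][1] + B[1][0] = 9 + 9 = 18, A[2][2] + B[2][0] = 6 + -1 = 5) = 5 (attained at k = 2)
  C[2][1] = min over k of (A[2][0] + B[0][1] = 10 + -4 = 6, A[2][1] + B[1][1] = 9 + 0 = 9, A[2][2] + B[2][1] = 6 + -5 = 1) = 1 (attained at k = 2)
  C[2][2] = min over k of (A[2][0] + B[0][2] = 10 + 7 = 17, A[2][1] + B[1][2] = 9 + -3 = 6, A[2][2] + B[2][2] = 6 + -4 = 2) = 2 (attained at k = 2)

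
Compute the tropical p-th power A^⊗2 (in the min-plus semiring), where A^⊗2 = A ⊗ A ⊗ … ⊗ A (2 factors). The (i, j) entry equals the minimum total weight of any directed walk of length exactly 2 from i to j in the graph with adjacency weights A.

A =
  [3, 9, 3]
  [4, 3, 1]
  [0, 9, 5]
A^⊗2 =
  [3, 12, 6]
  [1, 6, 4]
  [3, 9, 3]

Each entry (A^⊗2)_ij equals the minimum over all length-2 walks i = v_0 → v_1 → … → v_2 = j of Σ_t A[v_t][v_{t+1}]. For example, for (i, j) = (0, 2) we minimise over 3 possible intermediate vertex sequences; the minimum is 6, attained along the walk 0 → 0 → 2.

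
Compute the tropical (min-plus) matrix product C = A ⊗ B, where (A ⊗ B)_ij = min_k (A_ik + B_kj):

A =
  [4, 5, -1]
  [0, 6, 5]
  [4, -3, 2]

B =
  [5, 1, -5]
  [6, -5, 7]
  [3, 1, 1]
A ⊗ B =
  [2, 0, -1]
  [5, 1, -5]
  [3, -8, -1]

Apply the min-plus product entry-by-entry:
  C[0][0] = min over k of (A[0][0] + B[0][0] = 4 + 5 = 9, A[0][1] + B[1][0] = 5 + 6 = 11, A[0][2] + B[2][0] = -1 + 3 = 2) = 2 (attained at k = 2)
  C[0][1] = min over k of (A[0][0] + B[0][1] = 4 + 1 = 5, A[0][1] + B[1][1] = 5 + -5 = 0, A[0][2] + B[2][1] = -1 + 1 = 0) = 0 (attained at k = 1)
  C[0][2] = min over k of (A[0][0] + B[0][2] = 4 + -5 = -1, A[0][1] + B[1][2] = 5 + 7 = 12, A[0][2] + B[2][2] = -1 + 1 = 0) = -1 (attained at k = 0)
  C[1][0] = min over k of (A[1][0] + B[0][0] = 0 + 5 = 5, A[1][1] + B[1][0] = 6 + 6 = 12, A[1][2] + B[2][0] = 5 + 3 = 8) = 5 (attained at k = 0)
  C[1][1] = min over k of (A[1][0] + B[0][1] = 0 + 1 = 1, A[1][1] + B[1][1] = 6 + -5 = 1, A[1][2] + B[2][1] = 5 + 1 = 6) = 1 (attained at k = 0)
  C[1][2] = min over k of (A[1][0] + B[0][2] = 0 + -5 = -5, A[1][1] + B[1][2] = 6 + 7 = 13, A[1][2] + B[2][2] = 5 + 1 = 6) = -5 (attained at k = 0)
  C[2][0] = min over k of (A[2][0] + B[0][0] = 4 + 5 = 9, A[2][1] + B[1][0] = -3 + 6 = 3, A[2][2] + B[2][0] = 2 + 3 = 5) = 3 (attained at k = 1)
  C[2][1] = min over k of (A[2][0] + B[0][1] = 4 + 1 = 5, A[2][1] + B[1][1] = -3 + -5 = -8, A[2][2] + B[2][1] = 2 + 1 = 3) = -8 (attained at k = 1)
  C[2][2] = min over k of (A[2][0] + B[0][2] = 4 + -5 = -1, A[2][1] + B[1][2] = -3 + 7 = 4, A[2][2] + B[2][2] = 2 + 1 = 3) = -1 (attained at k = 0)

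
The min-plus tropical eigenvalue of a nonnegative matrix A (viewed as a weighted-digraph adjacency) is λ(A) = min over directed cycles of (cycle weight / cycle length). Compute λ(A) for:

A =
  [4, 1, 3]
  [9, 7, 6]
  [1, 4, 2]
λ(A) = 2

Enumerate directed cycles and compute their means (weight / length). Sample:
  cycle 0 → 0: weight = 4, length = 1, mean = 4/1 ≈ 4.000
  cycle 1 → 1: weight = 7, length = 1, mean = 7/1 ≈ 7.000
  cycle 2 → 2: weight = 2, length = 1, mean = 2/1 ≈ 2.000
  cycle 0 → 1 → 0: weight = 10, length = 2, mean = 10/2 ≈ 5.000
  cycle 0 → 2 → 0: weight = 4, length = 2, mean = 4/2 ≈ 2.000
  cycle 1 → 0 → 1: weight = 10, length = 2, mean = 10/2 ≈ 5.000
Minimum mean = 2.000, attained e.g. along the cycle 2 → 2 with weight 2 and length 1. So λ(A) = 2/1 = 2.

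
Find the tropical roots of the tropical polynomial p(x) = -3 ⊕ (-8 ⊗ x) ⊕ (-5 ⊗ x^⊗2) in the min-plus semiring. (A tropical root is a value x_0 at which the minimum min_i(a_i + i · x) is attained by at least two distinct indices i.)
Roots: {-3, 5}

Each tropical root is a break point of the lower envelope of the lines y = a_i + i · x (there are 3 lines, with slopes 0, 1, ..., 2). Only the lines that attain the minimum somewhere contribute to roots; other lines are dominated. Here the surviving (envelope) indices are i = 2, i = 1, i = 0.
Intersections between consecutive envelope lines give the roots: for adjacent envelope indices i < j the intersection is x = (a_i − a_j) / (j − i). Reading off the sorted break points: {-3, 5}.
Verification: at each break x_0, at least two indices attain the minimum of min_i(a_i + i · x_0).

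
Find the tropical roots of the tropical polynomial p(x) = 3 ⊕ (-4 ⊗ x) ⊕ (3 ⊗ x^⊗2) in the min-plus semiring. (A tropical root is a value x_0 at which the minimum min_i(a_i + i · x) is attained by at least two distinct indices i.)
Roots: {-7, 7}

Each tropical root is a break point of the lower envelope of the lines y = a_i + i · x (there are 3 lines, with slopes 0, 1, ..., 2). Only the lines that attain the minimum somewhere contribute to roots; other lines are dominated. Here the surviving (envelope) indices are i = 2, i = 1, i = 0.
Intersections between consecutive envelope lines give the roots: for adjacent envelope indices i < j the intersection is x = (a_i − a_j) / (j − i). Reading off the sorted break points: {-7, 7}.
Verification: at each break x_0, at least two indices attain the minimum of min_i(a_i + i · x_0).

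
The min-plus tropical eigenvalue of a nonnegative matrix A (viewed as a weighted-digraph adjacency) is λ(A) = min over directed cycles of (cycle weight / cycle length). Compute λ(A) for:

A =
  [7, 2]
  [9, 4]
λ(A) = 4

Enumerate directed cycles and compute their means (weight / length). Sample:
  cycle 0 → 0: weight = 7, length = 1, mean = 7/1 ≈ 7.000
  cycle 1 → 1: weight = 4, length = 1, mean = 4/1 ≈ 4.000
  cycle 0 → 1 → 0: weight = 11, length = 2, mean = 11/2 ≈ 5.500
  cycle 1 → 0 → 1: weight = 11, length = 2, mean = 11/2 ≈ 5.500
Minimum mean = 4.000, attained e.g. along the cycle 1 → 1 with weight 4 and length 1. So λ(A) = 4/1 = 4.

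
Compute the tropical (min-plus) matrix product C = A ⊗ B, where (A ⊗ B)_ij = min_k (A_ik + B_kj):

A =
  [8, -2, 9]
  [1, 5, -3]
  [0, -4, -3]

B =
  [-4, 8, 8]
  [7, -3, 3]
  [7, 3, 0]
A ⊗ B =
  [4, -5, 1]
  [-3, 0, -3]
  [-4, -7, -3]

Apply the min-plus product entry-by-entry:
  C[0][0] = min over k of (A[0][0] + B[0][0] = 8 + -4 = 4, A[0][1] + B[1][0] = -2 + 7 = 5, A[0][2] + B[2][0] = 9 + 7 = 16) = 4 (attained at k = 0)
  C[0][1] = min over k of (A[0][0] + B[0][1] = 8 + 8 = 16, A[0][1] + B[1][1] = -2 + -3 = -5, A[0][2] + B[2][1] = 9 + 3 = 12) = -5 (attained at k = 1)
  C[0][2] = min over k of (A[0][0] + B[0][2] = 8 + 8 = 16, A[0][1] + B[1][2] = -2 + 3 = 1, A[0][2] + B[2][2] = 9 + 0 = 9) = 1 (attained at k = 1)
  C[1][0] = min over k of (A[1][0] + B[0][0] = 1 + -4 = -3, A[1][1] + B[1][0] = 5 + 7 = 12, A[1][2] + B[2][0] = -3 + 7 = 4) = -3 (attained at k = 0)
  C[1][1] = min over k of (A[1][0] + B[0][1] = 1 + 8 = 9, A[1][1] + B[1][1] = 5 + -3 = 2, A[1][2] + B[2][1] = -3 + 3 = 0) = 0 (attained at k = 2)
  C[1][2] = min over k of (A[1][0] + B[0][2] = 1 + 8 = 9, A[1][1] + B[1][2] = 5 + 3 = 8, A[1][2] + B[2][2] = -3 + 0 = -3) = -3 (attained at k = 2)
  C[2][0] = min over k of (A[2][0] + B[0][0] = 0 + -4 = -4, A[2][1] + B[1][0] = -4 + 7 = 3, A[2][2] + B[2][0] = -3 + 7 = 4) = -4 (attained at k = 0)
  C[2][1] = min over k of (A[2][0] + B[0][1] = 0 + 8 = 8, A[2][1] + B[1][1] = -4 + -3 = -7, A[2][2] + B[2][1] = -3 + 3 = 0) = -7 (attained at k = 1)
  C[2][2] = min over k of (A[2][0] + B[0][2] = 0 + 8 = 8, A[2][1] + B[1][2] = -4 + 3 = -1, A[2][2] + B[2][2] = -3 + 0 = -3) = -3 (attained at k = 2)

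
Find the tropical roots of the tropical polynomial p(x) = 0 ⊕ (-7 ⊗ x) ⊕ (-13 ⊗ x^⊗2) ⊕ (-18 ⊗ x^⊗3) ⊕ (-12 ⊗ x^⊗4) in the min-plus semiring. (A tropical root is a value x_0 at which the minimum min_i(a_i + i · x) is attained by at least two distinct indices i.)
Roots: {-6, 5, 6, 7}

Each tropical root is a break point of the lower envelope of the lines y = a_i + i · x (there are 5 lines, with slopes 0, 1, ..., 4). Only the lines that attain the minimum somewhere contribute to roots; other lines are dominated. Here the surviving (envelope) indices are i = 4, i = 3, i = 2, i = 1, i = 0.
Intersections between consecutive envelope lines give the roots: for adjacent envelope indices i < j the intersection is x = (a_i − a_j) / (j − i). Reading off the sorted break points: {-6, 5, 6, 7}.
Verification: at each break x_0, at least two indices attain the minimum of min_i(a_i + i · x_0).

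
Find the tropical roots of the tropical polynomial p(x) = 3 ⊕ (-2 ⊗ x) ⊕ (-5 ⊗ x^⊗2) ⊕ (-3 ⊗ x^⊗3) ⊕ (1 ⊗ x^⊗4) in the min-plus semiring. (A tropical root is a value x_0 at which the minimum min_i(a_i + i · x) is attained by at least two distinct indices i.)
Roots: {-4, -2, 3, 5}

Each tropical root is a break point of the lower envelope of the lines y = a_i + i · x (there are 5 lines, with slopes 0, 1, ..., 4). Only the lines that attain the minimum somewhere contribute to roots; other lines are dominated. Here the surviving (envelope) indices are i = 4, i = 3, i = 2, i = 1, i = 0.
Intersections between consecutive envelope lines give the roots: for adjacent envelope indices i < j the intersection is x = (a_i − a_j) / (j − i). Reading off the sorted break points: {-4, -2, 3, 5}.
Verification: at each break x_0, at least two indices attain the minimum of min_i(a_i + i · x_0).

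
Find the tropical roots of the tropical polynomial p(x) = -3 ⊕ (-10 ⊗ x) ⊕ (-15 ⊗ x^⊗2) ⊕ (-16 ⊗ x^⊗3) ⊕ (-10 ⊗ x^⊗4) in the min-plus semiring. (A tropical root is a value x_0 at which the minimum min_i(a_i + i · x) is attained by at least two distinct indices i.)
Roots: {-6, 1, 5, 7}

Each tropical root is a break point of the lower envelope of the lines y = a_i + i · x (there are 5 lines, with slopes 0, 1, ..., 4). Only the lines that attain the minimum somewhere contribute to roots; other lines are dominated. Here the surviving (envelope) indices are i = 4, i = 3, i = 2, i = 1, i = 0.
Intersections between consecutive envelope lines give the roots: for adjacent envelope indices i < j the intersection is x = (a_i − a_j) / (j − i). Reading off the sorted break points: {-6, 1, 5, 7}.
Verification: at each break x_0, at least two indices attain the minimum of min_i(a_i + i · x_0).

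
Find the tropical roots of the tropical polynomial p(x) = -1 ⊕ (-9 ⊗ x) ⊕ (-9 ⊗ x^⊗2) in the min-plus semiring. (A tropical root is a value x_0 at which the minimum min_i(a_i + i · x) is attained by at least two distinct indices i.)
Roots: {0, 8}

Each tropical root is a break point of the lower envelope of the lines y = a_i + i · x (there are 3 lines, with slopes 0, 1, ..., 2). Only the lines that attain the minimum somewhere contribute to roots; other lines are dominated. Here the surviving (envelope) indices are i = 2, i = 1, i = 0.
Intersections between consecutive envelope lines give the roots: for adjacent envelope indices i < j the intersection is x = (a_i − a_j) / (j − i). Reading off the sorted break points: {0, 8}.
Verification: at each break x_0, at least two indices attain the minimum of min_i(a_i + i · x_0).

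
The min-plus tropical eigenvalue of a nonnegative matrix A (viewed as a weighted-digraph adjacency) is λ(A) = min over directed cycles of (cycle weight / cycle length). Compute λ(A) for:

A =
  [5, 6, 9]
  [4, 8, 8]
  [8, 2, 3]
λ(A) = 3

Enumerate directed cycles and compute their means (weight / length). Sample:
  cycle 0 → 0: weight = 5, length = 1, mean = 5/1 ≈ 5.000
  cycle 1 → 1: weight = 8, length = 1, mean = 8/1 ≈ 8.000
  cycle 2 → 2: weight = 3, length = 1, mean = 3/1 ≈ 3.000
  cycle 0 → 1 → 0: weight = 10, length = 2, mean = 10/2 ≈ 5.000
  cycle 0 → 2 → 0: weight = 17, length = 2, mean = 17/2 ≈ 8.500
  cycle 1 → 0 → 1: weight = 10, length = 2, mean = 10/2 ≈ 5.000
Minimum mean = 3.000, attained e.g. along the cycle 2 → 2 with weight 3 and length 1. So λ(A) = 3/1 = 3.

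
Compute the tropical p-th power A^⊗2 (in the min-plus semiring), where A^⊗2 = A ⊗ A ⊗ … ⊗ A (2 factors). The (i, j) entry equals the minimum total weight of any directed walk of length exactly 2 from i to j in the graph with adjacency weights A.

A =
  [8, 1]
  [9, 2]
A^⊗2 =
  [10, 3]
  [11, 4]

Each entry (A^⊗2)_ij equals the minimum over all length-2 walks i = v_0 → v_1 → … → v_2 = j of Σ_t A[v_t][v_{t+1}]. For example, for (i, j) = (0, 1) we minimise over 2 possible intermediate vertex sequences; the minimum is 3, attained along the walk 0 → 1 → 1.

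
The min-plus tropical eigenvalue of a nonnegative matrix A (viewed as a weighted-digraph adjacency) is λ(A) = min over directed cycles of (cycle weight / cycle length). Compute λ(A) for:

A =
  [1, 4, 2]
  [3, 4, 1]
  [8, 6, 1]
λ(A) = 1

Enumerate directed cycles and compute their means (weight / length). Sample:
  cycle 0 → 0: weight = 1, length = 1, mean = 1/1 ≈ 1.000
  cycle 1 → 1: weight = 4, length = 1, mean = 4/1 ≈ 4.000
  cycle 2 → 2: weight = 1, length = 1, mean = 1/1 ≈ 1.000
  cycle 0 → 1 → 0: weight = 7, length = 2, mean = 7/2 ≈ 3.500
  cycle 0 → 2 → 0: weight = 10, length = 2, mean = 10/2 ≈ 5.000
  cycle 1 → 0 → 1: weight = 7, length = 2, mean = 7/2 ≈ 3.500
Minimum mean = 1.000, attained e.g. along the cycle 0 → 0 with weight 1 and length 1. So λ(A) = 1/1 = 1.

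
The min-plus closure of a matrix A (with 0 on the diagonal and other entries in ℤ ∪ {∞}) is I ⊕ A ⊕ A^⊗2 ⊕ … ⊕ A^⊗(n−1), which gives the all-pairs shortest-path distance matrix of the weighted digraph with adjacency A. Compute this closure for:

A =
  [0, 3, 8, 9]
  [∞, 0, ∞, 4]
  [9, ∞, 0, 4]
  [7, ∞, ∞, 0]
Closure =
  [0, 3, 8, 7]
  [11, 0, 19, 4]
  [9, 12, 0, 4]
  [7, 10, 15, 0]

This is the Floyd-Warshall all-pairs shortest-path computation. For each intermediate vertex k = 0, 1, …, 3, update dist[i][j] ← min(dist[i][j], dist[i][k] + dist[k][j]). The final matrix gives, for each (i, j), the minimum total weight of any directed path from i to j (possibly empty when i = j).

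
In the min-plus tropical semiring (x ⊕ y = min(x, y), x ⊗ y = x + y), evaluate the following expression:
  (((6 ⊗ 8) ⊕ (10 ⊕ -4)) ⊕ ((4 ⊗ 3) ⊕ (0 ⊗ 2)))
(((6 ⊗ 8) ⊕ (10 ⊕ -4)) ⊕ ((4 ⊗ 3) ⊕ (0 ⊗ 2))) = -4

Expand innermost to outermost. Recall ⊕ takes the minimum of its arguments and ⊗ takes their sum. Working out the expression (((6 ⊗ 8) ⊕ (10 ⊕ -4)) ⊕ ((4 ⊗ 3) ⊕ (0 ⊗ 2))) gives -4.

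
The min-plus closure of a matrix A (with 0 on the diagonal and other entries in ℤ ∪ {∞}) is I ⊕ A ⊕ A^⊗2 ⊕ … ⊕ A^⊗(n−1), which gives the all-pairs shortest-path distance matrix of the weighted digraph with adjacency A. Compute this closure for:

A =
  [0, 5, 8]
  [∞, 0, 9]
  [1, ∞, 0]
Closure =
  [0, 5, 8]
  [10, 0, 9]
  [1, 6, 0]

This is the Floyd-Warshall all-pairs shortest-path computation. For each intermediate vertex k = 0, 1, …, 2, update dist[i][j] ← min(dist[i][j], dist[i][k] + dist[k][j]). The final matrix gives, for each (i, j), the minimum total weight of any directed path from i to j (possibly empty when i = j).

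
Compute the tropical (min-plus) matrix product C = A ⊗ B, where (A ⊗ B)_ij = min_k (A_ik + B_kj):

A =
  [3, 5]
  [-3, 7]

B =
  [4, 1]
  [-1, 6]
A ⊗ B =
  [4, 4]
  [1, -2]

Apply the min-plus product entry-by-entry:
  C[0][0] = min over k of (A[0][0] + B[0][0] = 3 + 4 = 7, A[0][1] + B[1][0] = 5 + -1 = 4) = 4 (attained at k = 1)
  C[0][1] = min over k of (A[0][0] + B[0][1] = 3 + 1 = 4, A[0][1] + B[1][1] = 5 + 6 = 11) = 4 (attained at k = 0)
  C[1][0] = min over k of (A[1][0] + B[0][0] = -3 + 4 = 1, A[1][1] + B[1][0] = 7 + -1 = 6) = 1 (attained at k = 0)
  C[1][1] = min over k of (A[1][0] + B[0][1] = -3 + 1 = -2, A[1][1] + B[1][1] = 7 + 6 = 13) = -2 (attained at k = 0)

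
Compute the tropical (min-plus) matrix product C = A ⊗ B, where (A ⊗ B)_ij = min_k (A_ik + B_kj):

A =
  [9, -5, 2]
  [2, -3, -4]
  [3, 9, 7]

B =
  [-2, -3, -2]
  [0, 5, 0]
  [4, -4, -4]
A ⊗ B =
  [-5, -2, -5]
  [-3, -8, -8]
  [1, 0, 1]

Apply the min-plus product entry-by-entry:
  C[0][0] = min over k of (A[0][0] + B[0][0] = 9 + -2 = 7, A[0][1] + B[1][0] = -5 + 0 = -5, A[0][2] + B[2][0] = 2 + 4 = 6) = -5 (attained at k = 1)
  C[0][1] = min over k of (A[0][0] + B[0][1] = 9 + -3 = 6, A[0][1] + B[1][1] = -5 + 5 = 0, A[0][2] + B[2][1] = 2 + -4 = -2) = -2 (attained at k = 2)
  C[0][2] = min over k of (A[0][0] + B[0][2] = 9 + -2 = 7, A[0][1] + B[1][2] = -5 + 0 = -5, A[0][2] + B[2][2] = 2 + -4 = -2) = -5 (attained at k = 1)
  C[1][0] = min over k of (A[1][0] + B[0][0] = 2 + -2 = 0, A[1][1] + B[1][0] = -3 + 0 = -3, A[1][2] + B[2][0] = -4 + 4 = 0) = -3 (attained at k = 1)
  C[1][1] = min over k of (A[1][0] + B[0][1] = 2 + -3 = -1, A[1][1] + B[1][1] = -3 + 5 = 2, A[1][2] + B[2][1] = -4 + -4 = -8) = -8 (attained at k = 2)
  C[1][2] = min over k of (A[1][0] + B[0][2] = 2 + -2 = 0, A[1][1] + B[1][2] = -3 + 0 = -3, A[1][2] + B[2][2] = -4 + -4 = -8) = -8 (attained at k = 2)
  C[2][0] = min over k of (A[2][0] + B[0][0] = 3 + -2 = 1, A[2][1] + B[1][0] = 9 + 0 = 9, A[2][2] + B[2][0] = 7 + 4 = 11) = 1 (attained at k = 0)
  C[2][1] = min over k of (A[2][0] + B[0][1] = 3 + -3 = 0, A[2][1] + B[1][1] = 9 + 5 = 14, A[2][2] + B[2][1] = 7 + -4 = 3) = 0 (attained at k = 0)
  C[2][2] = min over k of (A[2][0] + B[0][2] = 3 + -2 = 1, A[2][1] + B[1][2] = 9 + 0 = 9, A[2][2] + B[2][2] = 7 + -4 = 3) = 1 (attained at k = 0)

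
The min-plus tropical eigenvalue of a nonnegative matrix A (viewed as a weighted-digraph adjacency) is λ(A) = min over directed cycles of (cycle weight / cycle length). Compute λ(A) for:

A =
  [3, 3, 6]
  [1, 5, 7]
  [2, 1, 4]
λ(A) = 2

Enumerate directed cycles and compute their means (weight / length). Sample:
  cycle 0 → 0: weight = 3, length = 1, mean = 3/1 ≈ 3.000
  cycle 1 → 1: weight = 5, length = 1, mean = 5/1 ≈ 5.000
  cycle 2 → 2: weight = 4, length = 1, mean = 4/1 ≈ 4.000
  cycle 0 → 1 → 0: weight = 4, length = 2, mean = 4/2 ≈ 2.000
  cycle 0 → 2 → 0: weight = 8, length = 2, mean = 8/2 ≈ 4.000
  cycle 1 → 0 → 1: weight = 4, length = 2, mean = 4/2 ≈ 2.000
Minimum mean = 2.000, attained e.g. along the cycle 0 → 1 → 0 with weight 4 and length 2. So λ(A) = 4/2 = 2.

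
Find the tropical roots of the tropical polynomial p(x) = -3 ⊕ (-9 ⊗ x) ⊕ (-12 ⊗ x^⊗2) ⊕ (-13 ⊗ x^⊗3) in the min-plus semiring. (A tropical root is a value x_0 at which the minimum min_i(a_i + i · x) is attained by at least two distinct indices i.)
Roots: {1, 3, 6}

Each tropical root is a break point of the lower envelope of the lines y = a_i + i · x (there are 4 lines, with slopes 0, 1, ..., 3). Only the lines that attain the minimum somewhere contribute to roots; other lines are dominated. Here the surviving (envelope) indices are i = 3, i = 2, i = 1, i = 0.
Intersections between consecutive envelope lines give the roots: for adjacent envelope indices i < j the intersection is x = (a_i − a_j) / (j − i). Reading off the sorted break points: {1, 3, 6}.
Verification: at each break x_0, at least two indices attain the minimum of min_i(a_i + i · x_0).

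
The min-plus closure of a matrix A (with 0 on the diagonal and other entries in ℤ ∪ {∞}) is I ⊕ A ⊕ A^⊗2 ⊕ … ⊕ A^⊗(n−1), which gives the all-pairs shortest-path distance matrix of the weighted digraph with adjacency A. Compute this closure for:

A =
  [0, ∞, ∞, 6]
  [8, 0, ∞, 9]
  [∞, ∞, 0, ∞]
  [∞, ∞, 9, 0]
Closure =
  [0, ∞, 15, 6]
  [8, 0, 18, 9]
  [∞, ∞, 0, ∞]
  [∞, ∞, 9, 0]

This is the Floyd-Warshall all-pairs shortest-path computation. For each intermediate vertex k = 0, 1, …, 3, update dist[i][j] ← min(dist[i][j], dist[i][k] + dist[k][j]). The final matrix gives, for each (i, j), the minimum total weight of any directed path from i to j (possibly empty when i = j).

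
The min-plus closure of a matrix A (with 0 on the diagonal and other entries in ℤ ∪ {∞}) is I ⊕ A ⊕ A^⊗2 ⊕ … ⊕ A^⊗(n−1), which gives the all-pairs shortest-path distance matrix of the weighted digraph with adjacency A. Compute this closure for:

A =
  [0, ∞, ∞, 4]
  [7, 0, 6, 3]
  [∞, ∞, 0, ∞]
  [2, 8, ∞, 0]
Closure =
  [0, 12, 18, 4]
  [5, 0, 6, 3]
  [∞, ∞, 0, ∞]
  [2, 8, 14, 0]

This is the Floyd-Warshall all-pairs shortest-path computation. For each intermediate vertex k = 0, 1, …, 3, update dist[i][j] ← min(dist[i][j], dist[i][k] + dist[k][j]). The final matrix gives, for each (i, j), the minimum total weight of any directed path from i to j (possibly empty when i = j).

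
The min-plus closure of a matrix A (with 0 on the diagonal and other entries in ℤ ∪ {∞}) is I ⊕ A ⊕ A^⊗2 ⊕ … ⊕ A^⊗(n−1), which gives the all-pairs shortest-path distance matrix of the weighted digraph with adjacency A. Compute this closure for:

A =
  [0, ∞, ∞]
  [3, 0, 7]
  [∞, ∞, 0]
Closure =
  [0, ∞, ∞]
  [3, 0, 7]
  [∞, ∞, 0]

This is the Floyd-Warshall all-pairs shortest-path computation. For each intermediate vertex k = 0, 1, …, 2, update dist[i][j] ← min(dist[i][j], dist[i][k] + dist[k][j]). The final matrix gives, for each (i, j), the minimum total weight of any directed path from i to j (possibly empty when i = j).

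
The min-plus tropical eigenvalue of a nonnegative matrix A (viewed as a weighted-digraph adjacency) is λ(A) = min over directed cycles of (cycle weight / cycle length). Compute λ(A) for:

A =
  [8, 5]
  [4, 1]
λ(A) = 1

Enumerate directed cycles and compute their means (weight / length). Sample:
  cycle 0 → 0: weight = 8, length = 1, mean = 8/1 ≈ 8.000
  cycle 1 → 1: weight = 1, length = 1, mean = 1/1 ≈ 1.000
  cycle 0 → 1 → 0: weight = 9, length = 2, mean = 9/2 ≈ 4.500
  cycle 1 → 0 → 1: weight = 9, length = 2, mean = 9/2 ≈ 4.500
Minimum mean = 1.000, attained e.g. along the cycle 1 → 1 with weight 1 and length 1. So λ(A) = 1/1 = 1.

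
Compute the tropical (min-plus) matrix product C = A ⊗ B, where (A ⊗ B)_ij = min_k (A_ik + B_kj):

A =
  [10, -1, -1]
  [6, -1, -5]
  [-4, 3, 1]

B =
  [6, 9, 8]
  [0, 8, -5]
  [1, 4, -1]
A ⊗ B =
  [-1, 3, -6]
  [-4, -1, -6]
  [2, 5, -2]

Apply the min-plus product entry-by-entry:
  C[0][0] = min over k of (A[0][0] + B[0][0] = 10 + 6 = 16, A[0][1] + B[1][0] = -1 + 0 = -1, A[0][2] + B[2][0] = -1 + 1 = 0) = -1 (attained at k = 1)
  C[0][1] = min over k of (A[0][0] + B[0][1] = 10 + 9 = 19, A[0][1] + B[1][1] = -1 + 8 = 7, A[0][2] + B[2][1] = -1 + 4 = 3) = 3 (attained at k = 2)
  C[0][2] = min over k of (A[0][0] + B[0][2] = 10 + 8 = 18, A[0][1] + B[1][2] = -1 + -5 = -6, A[0][2] + B[2][2] = -1 + -1 = -2) = -6 (attained at k = 1)
  C[1][0] = min over k of (A[1][0] + B[0][0] = 6 + 6 = 12, A[1][1] + B[1][0] = -1 + 0 = -1, A[1][2] + B[2][0] = -5 + 1 = -4) = -4 (attained at k = 2)
  C[1][1] = min over k of (A[1][0] + B[0][1] = 6 + 9 = 15, A[1][1] + B[1][1] = -1 + 8 = 7, A[1][2] + B[2][1] = -5 + 4 = -1) = -1 (attained at k = 2)
  C[1][2] = min over k of (A[1][0] + B[0][2] = 6 + 8 = 14, A[1][1] + B[1][2] = -1 + -5 = -6, A[1][2] + B[2][2] = -5 + -1 = -6) = -6 (attained at k = 1)
  C[2][0] = min over k of (A[2][0] + B[0][0] = -4 + 6 = 2, A[2][1] + B[1][0] = 3 + 0 = 3, A[2][2] + B[2][0] = 1 + 1 = 2) = 2 (attained at k = 0)
  C[2][1] = min over k of (A[2][0] + B[0][1] = -4 + 9 = 5, A[2][1] + B[1][1] = 3 + 8 = 11, A[2][2] + B[2][1] = 1 + 4 = 5) = 5 (attained at k = 0)
  C[2][2] = min over k of (A[2][0] + B[0][2] = -4 + 8 = 4, A[2][1] + B[1][2] = 3 + -5 = -2, A[2][2] + B[2][2] = 1 + -1 = 0) = -2 (attained at k = 1)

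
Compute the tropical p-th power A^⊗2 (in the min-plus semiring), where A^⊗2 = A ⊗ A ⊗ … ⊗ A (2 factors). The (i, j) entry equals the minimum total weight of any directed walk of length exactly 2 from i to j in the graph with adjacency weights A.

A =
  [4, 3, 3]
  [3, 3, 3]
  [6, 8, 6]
A^⊗2 =
  [6, 6, 6]
  [6, 6, 6]
  [10, 9, 9]

Each entry (A^⊗2)_ij equals the minimum over all length-2 walks i = v_0 → v_1 → … → v_2 = j of Σ_t A[v_t][v_{t+1}]. For example, for (i, j) = (0, 2) we minimise over 3 possible intermediate vertex sequences; the minimum is 6, attained along the walk 0 → 1 → 2.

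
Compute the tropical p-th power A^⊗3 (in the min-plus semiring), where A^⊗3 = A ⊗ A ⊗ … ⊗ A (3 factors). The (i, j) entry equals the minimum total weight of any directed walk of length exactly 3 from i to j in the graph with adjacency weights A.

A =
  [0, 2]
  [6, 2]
A^⊗3 =
  [0, 2]
  [6, 6]

Each entry (A^⊗3)_ij equals the minimum over all length-3 walks i = v_0 → v_1 → … → v_3 = j of Σ_t A[v_t][v_{t+1}]. For example, for (i, j) = (0, 1) we minimise over 4 possible intermediate vertex sequences; the minimum is 2, attained along the walk 0 → 0 → 0 → 1.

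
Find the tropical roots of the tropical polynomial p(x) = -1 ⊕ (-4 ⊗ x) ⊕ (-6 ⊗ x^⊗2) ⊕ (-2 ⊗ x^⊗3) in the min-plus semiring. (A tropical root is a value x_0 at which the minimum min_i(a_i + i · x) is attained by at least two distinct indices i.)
Roots: {-4, 2, 3}

Each tropical root is a break point of the lower envelope of the lines y = a_i + i · x (there are 4 lines, with slopes 0, 1, ..., 3). Only the lines that attain the minimum somewhere contribute to roots; other lines are dominated. Here the surviving (envelope) indices are i = 3, i = 2, i = 1, i = 0.
Intersections between consecutive envelope lines give the roots: for adjacent envelope indices i < j the intersection is x = (a_i − a_j) / (j − i). Reading off the sorted break points: {-4, 2, 3}.
Verification: at each break x_0, at least two indices attain the minimum of min_i(a_i + i · x_0).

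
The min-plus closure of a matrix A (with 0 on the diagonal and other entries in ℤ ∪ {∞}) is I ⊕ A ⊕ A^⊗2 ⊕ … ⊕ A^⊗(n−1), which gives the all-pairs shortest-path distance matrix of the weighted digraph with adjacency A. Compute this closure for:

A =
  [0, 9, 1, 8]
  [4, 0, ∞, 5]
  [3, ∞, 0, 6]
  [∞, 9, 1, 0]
Closure =
  [0, 9, 1, 7]
  [4, 0, 5, 5]
  [3, 12, 0, 6]
  [4, 9, 1, 0]

This is the Floyd-Warshall all-pairs shortest-path computation. For each intermediate vertex k = 0, 1, …, 3, update dist[i][j] ← min(dist[i][j], dist[i][k] + dist[k][j]). The final matrix gives, for each (i, j), the minimum total weight of any directed path from i to j (possibly empty when i = j).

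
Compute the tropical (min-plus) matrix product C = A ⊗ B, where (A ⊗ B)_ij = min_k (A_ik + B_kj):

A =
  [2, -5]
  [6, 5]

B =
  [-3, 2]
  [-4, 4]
A ⊗ B =
  [-9, -1]
  [1, 8]

Apply the min-plus product entry-by-entry:
  C[0][0] = min over k of (A[0][0] + B[0][0] = 2 + -3 = -1, A[0][1] + B[1][0] = -5 + -4 = -9) = -9 (attained at k = 1)
  C[0][1] = min over k of (A[0][0] + B[0][1] = 2 + 2 = 4, A[0][1] + B[1][1] = -5 + 4 = -1) = -1 (attained at k = 1)
  C[1][0] = min over k of (A[1][0] + B[0][0] = 6 + -3 = 3, A[1][1] + B[1][0] = 5 + -4 = 1) = 1 (attained at k = 1)
  C[1][1] = min over k of (A[1][0] + B[0][1] = 6 + 2 = 8, A[1][1] + B[1][1] = 5 + 4 = 9) = 8 (attained at k = 0)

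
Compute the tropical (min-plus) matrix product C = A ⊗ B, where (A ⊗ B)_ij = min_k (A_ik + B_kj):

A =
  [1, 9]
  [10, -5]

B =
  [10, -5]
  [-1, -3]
A ⊗ B =
  [8, -4]
  [-6, -8]

Apply the min-plus product entry-by-entry:
  C[0][0] = min over k of (A[0][0] + B[0][0] = 1 + 10 = 11, A[0][1] + B[1][0] = 9 + -1 = 8) = 8 (attained at k = 1)
  C[0][1] = min over k of (A[0][0] + B[0][1] = 1 + -5 = -4, A[0][1] + B[1][1] = 9 + -3 = 6) = -4 (attained at k = 0)
  C[1][0] = min over k of (A[1][0] + B[0][0] = 10 + 10 = 20, A[1][1] + B[1][0] = -5 + -1 = -6) = -6 (attained at k = 1)
  C[1][1] = min over k of (A[1][0] + B[0][1] = 10 + -5 = 5, A[1][1] + B[1][1] = -5 + -3 = -8) = -8 (attained at k = 1)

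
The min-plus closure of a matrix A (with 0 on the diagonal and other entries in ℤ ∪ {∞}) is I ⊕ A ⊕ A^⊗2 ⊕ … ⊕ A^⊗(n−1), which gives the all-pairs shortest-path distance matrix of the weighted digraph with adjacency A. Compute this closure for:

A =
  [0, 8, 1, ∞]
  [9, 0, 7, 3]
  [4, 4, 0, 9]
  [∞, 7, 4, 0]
Closure =
  [0, 5, 1, 8]
  [9, 0, 7, 3]
  [4, 4, 0, 7]
  [8, 7, 4, 0]

This is the Floyd-Warshall all-pairs shortest-path computation. For each intermediate vertex k = 0, 1, …, 3, update dist[i][j] ← min(dist[i][j], dist[i][k] + dist[k][j]). The final matrix gives, for each (i, j), the minimum total weight of any directed path from i to j (possibly empty when i = j).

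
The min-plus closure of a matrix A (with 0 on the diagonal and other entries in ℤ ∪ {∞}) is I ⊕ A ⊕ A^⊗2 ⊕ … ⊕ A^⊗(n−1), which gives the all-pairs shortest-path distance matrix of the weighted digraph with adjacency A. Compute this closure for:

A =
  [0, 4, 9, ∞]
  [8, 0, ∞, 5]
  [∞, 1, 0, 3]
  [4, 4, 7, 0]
Closure =
  [0, 4, 9, 9]
  [8, 0, 12, 5]
  [7, 1, 0, 3]
  [4, 4, 7, 0]

This is the Floyd-Warshall all-pairs shortest-path computation. For each intermediate vertex k = 0, 1, …, 3, update dist[i][j] ← min(dist[i][j], dist[i][k] + dist[k][j]). The final matrix gives, for each (i, j), the minimum total weight of any directed path from i to j (possibly empty when i = j).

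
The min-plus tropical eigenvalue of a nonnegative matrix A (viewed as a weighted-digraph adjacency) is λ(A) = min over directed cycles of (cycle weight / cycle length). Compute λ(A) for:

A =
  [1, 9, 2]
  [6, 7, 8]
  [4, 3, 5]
λ(A) = 1

Enumerate directed cycles and compute their means (weight / length). Sample:
  cycle 0 → 0: weight = 1, length = 1, mean = 1/1 ≈ 1.000
  cycle 1 → 1: weight = 7, length = 1, mean = 7/1 ≈ 7.000
  cycle 2 → 2: weight = 5, length = 1, mean = 5/1 ≈ 5.000
  cycle 0 → 1 → 0: weight = 15, length = 2, mean = 15/2 ≈ 7.500
  cycle 0 → 2 → 0: weight = 6, length = 2, mean = 6/2 ≈ 3.000
  cycle 1 → 0 → 1: weight = 15, length = 2, mean = 15/2 ≈ 7.500
Minimum mean = 1.000, attained e.g. along the cycle 0 → 0 with weight 1 and length 1. So λ(A) = 1/1 = 1.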